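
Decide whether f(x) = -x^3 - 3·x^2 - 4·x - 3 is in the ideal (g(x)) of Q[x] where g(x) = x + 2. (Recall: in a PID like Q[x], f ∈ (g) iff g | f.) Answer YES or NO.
NO

In Q[x] the ideal (g) consists of all multiples of g, so f ∈ (g) iff g | f, i.e. iff the remainder of f on division by g is 0. Divide f by g (g is monic, so eliminate the leading term of the running remainder at each step):
  leading term -x^3: subtract (-x^2)·g(x) = -x^3 - 2·x^2, leaving -x^2 - 4·x - 3
  leading term -x^2: subtract (-x)·g(x) = -x^2 - 2·x, leaving -2·x - 3
  leading term -2·x: subtract (-2)·g(x) = -2·x - 4, leaving 1
The remainder r(x) = 1 ≠ 0 (and deg r < deg g), so g ∤ f, i.e. f ∉ (g).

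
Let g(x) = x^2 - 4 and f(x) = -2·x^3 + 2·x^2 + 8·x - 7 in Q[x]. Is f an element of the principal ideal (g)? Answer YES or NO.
In Q[x] the ideal (g) consists of all multiples of g, so f ∈ (g) iff g | f, i.e. iff the remainder of f on division by g is 0. Divide f by g (g is monic, so eliminate the leading term of the running remainder at each step):
  leading term -2·x^3: subtract (-2·x)·g(x) = -2·x^3 + 8·x, leaving 2·x^2 - 7
  leading term 2·x^2: subtract (2)·g(x) = 2·x^2 - 8, leaving 1
The remainder r(x) = 1 ≠ 0 (and deg r < deg g), so g ∤ f, i.e. f ∉ (g).

Final answer: NO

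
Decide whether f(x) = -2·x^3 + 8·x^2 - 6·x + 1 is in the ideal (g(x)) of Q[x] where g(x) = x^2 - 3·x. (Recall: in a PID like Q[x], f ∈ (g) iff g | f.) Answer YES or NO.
NO

In Q[x] the ideal (g) consists of all multiples of g, so f ∈ (g) iff g | f, i.e. iff the remainder of f on division by g is 0. Divide f by g (g is monic, so eliminate the leading term of the running remainder at each step):
  leading term -2·x^3: subtract (-2·x)·g(x) = -2·x^3 + 6·x^2, leaving 2·x^2 - 6·x + 1
  leading term 2·x^2: subtract (2)·g(x) = 2·x^2 - 6·x, leaving 1
The remainder r(x) = 1 ≠ 0 (and deg r < deg g), so g ∤ f, i.e. f ∉ (g).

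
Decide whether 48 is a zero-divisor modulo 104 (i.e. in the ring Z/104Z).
YES

gcd(48, 104) = 8 > 1, so 48 is not a unit in Z/104Z. In Z/nZ every nonzero non-unit is a zero-divisor: explicitly, take b = 104/gcd = 13 ≠ 0 (mod 104); then 48·13 = 624 = 6·104, i.e. 48·13 ≡ 0 (mod 104). So 48 is a zero-divisor.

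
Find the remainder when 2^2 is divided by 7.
4

Use repeated squaring. Binary(2) = 10. Walk through the bits of the exponent 2 left-to-right: at each bit after the leading one, square the running value, then multiply by 2 if the bit is 1 (always reducing mod 7):
  bit 1 = 1 (leading): start with 2.
  bit 2 = 0: square 2^2 = 4 (mod 7).
Final value: 2^2 ≡ 4 (mod 7).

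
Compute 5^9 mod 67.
8

Use repeated squaring. Binary(9) = 1001. Walk through the bits of the exponent 9 left-to-right: at each bit after the leading one, square the running value, then multiply by 5 if the bit is 1 (always reducing mod 67):
  bit 1 = 1 (leading): start with 5.
  bit 2 = 0: square 5^2 = 25 (mod 67).
  bit 3 = 0: square 25^2 = 625 ≡ 22 (mod 67).
  bit 4 = 1: square 22^2 = 484 ≡ 15; bit is 1, so multiply 15·5 = 75 ≡ 8 (mod 67).
Final value: 5^9 ≡ 8 (mod 67).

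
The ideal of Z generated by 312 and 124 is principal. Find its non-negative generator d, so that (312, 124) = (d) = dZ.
In the PID Z, (a, b) is generated by gcd(a, b). Compute gcd(312, 124) with the extended Euclidean algorithm, tracking rows (r, s, t) with s·312 + t·124 = r:
  row A: (312, 1, 0)   [1·312 + 0·124 = 312]
  row B: (124, 0, 1)   [0·312 + 1·124 = 124]
  312 = 2·124 + 64   → row C = row A − 2·row B = (64, 1, −2)   [check: 1·312 − 2·124 = 64]
  124 = 1·64 + 60   → row D = row B − 1·row C = (60, −1, 3)   [check: −1·312 + 3·124 = 60]
  64 = 1·60 + 4   → row E = row C − 1·row D = (4, 2, −5)   [check: 2·312 − 5·124 = 4]
  60 = 15·4 + 0   → remainder 0, stop. gcd = 4 (last nonzero row E).
So gcd(312, 124) = 4, with Bézout identity 2·312 − 5·124 = 4. Containment (⊇): the Bézout identity exhibits 4 as an element of (312, 124), giving (4) ⊆ (312, 124). Containment (⊆): since 4 | 312 and 4 | 124 (312 = 4·78, 124 = 4·31), every Z-linear combination of 312 and 124 is divisible by 4, so (312, 124) ⊆ (4). Therefore (312, 124) = (4), d = 4.

Final answer: (312, 124) = (4); d = 4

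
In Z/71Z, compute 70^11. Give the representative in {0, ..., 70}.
70

Use repeated squaring. Binary(11) = 1011. Walk through the bits of the exponent 11 left-to-right: at each bit after the leading one, square the running value, then multiply by 70 if the bit is 1 (always reducing mod 71):
  bit 1 = 1 (leading): start with 70.
  bit 2 = 0: square 70^2 = 4900 ≡ 1 (mod 71).
  bit 3 = 1: square 1^2 = 1; bit is 1, so multiply 1·70 = 70 (mod 71).
  bit 4 = 1: square 70^2 = 4900 ≡ 1; bit is 1, so multiply 1·70 = 70 (mod 71).
Final value: 70^11 ≡ 70 (mod 71).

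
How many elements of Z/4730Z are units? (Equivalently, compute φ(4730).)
Z/4730Z has φ(4730) = 1680 units

An element a ∈ Z/4730Z is a unit iff gcd(a, 4730) = 1, so the number of units is φ(4730). φ is multiplicative, with φ(p^e) = p^e − p^(e−1). Factorise 4730 = 2 · 5 · 11 · 43. Then
  φ(4730) = (2 − 1) · (5 − 1) · (11 − 1) · (43 − 1) = 1 · 4 · 10 · 42 = 1680.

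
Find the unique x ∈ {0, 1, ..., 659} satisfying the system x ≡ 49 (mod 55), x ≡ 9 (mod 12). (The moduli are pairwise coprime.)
x ≡ 489 (mod 660); the representative in [0, 660) is 489

The moduli 55, 12 are pairwise coprime, so by the CRT there is a unique solution mod 55·12 = 660.
Solve by successive substitution. Start with x ≡ 49 (mod 55).
  Combine with x ≡ 9 (mod 12): write x = 49 + 55·t and require 49 + 55·t ≡ 9 (mod 12), i.e. 55·t ≡ 9 − 49 ≡ 8 (mod 12). Since 55^(−1) ≡ 7 (mod 12) (55 ≡ 7 (mod 12)), t ≡ 7·8 ≡ 8 (mod 12). So x ≡ 49 + 55·8 = 489 (mod 660).
Unique solution in [0, 660): x = 489.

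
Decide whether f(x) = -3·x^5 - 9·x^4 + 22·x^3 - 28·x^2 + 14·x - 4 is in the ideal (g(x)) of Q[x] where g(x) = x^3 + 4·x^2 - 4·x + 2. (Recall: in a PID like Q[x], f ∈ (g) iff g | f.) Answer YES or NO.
In Q[x] the ideal (g) consists of all multiples of g, so f ∈ (g) iff g | f, i.e. iff the remainder of f on division by g is 0. Divide f by g (g is monic, so eliminate the leading term of the running remainder at each step):
  leading term -3·x^5: subtract (-3·x^2)·g(x) = -3·x^5 - 12·x^4 + 12·x^3 - 6·x^2, leaving 3·x^4 + 10·x^3 - 22·x^2 + 14·x - 4
  leading term 3·x^4: subtract (3·x)·g(x) = 3·x^4 + 12·x^3 - 12·x^2 + 6·x, leaving -2·x^3 - 10·x^2 + 8·x - 4
  leading term -2·x^3: subtract (-2)·g(x) = -2·x^3 - 8·x^2 + 8·x - 4, leaving -2·x^2
The remainder r(x) = -2·x^2 ≠ 0 (and deg r < deg g), so g ∤ f, i.e. f ∉ (g).

Final answer: NO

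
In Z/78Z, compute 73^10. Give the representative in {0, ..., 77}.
25

Use repeated squaring. Binary(10) = 1010. Walk through the bits of the exponent 10 left-to-right: at each bit after the leading one, square the running value, then multiply by 73 if the bit is 1 (always reducing mod 78):
  bit 1 = 1 (leading): start with 73.
  bit 2 = 0: square 73^2 = 5329 ≡ 25 (mod 78).
  bit 3 = 1: square 25^2 = 625 ≡ 1; bit is 1, so multiply 1·73 = 73 (mod 78).
  bit 4 = 0: square 73^2 = 5329 ≡ 25 (mod 78).
Final value: 73^10 ≡ 25 (mod 78).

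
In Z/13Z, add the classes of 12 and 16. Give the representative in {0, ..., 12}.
2

Reduce the summands first: 16 ≡ 3 (mod 13), so 12 + 16 ≡ 12 + 3 (mod 13). 12 + 3 = 15; 15 = 1·13 + 2, so (12 + 16) mod 13 = 2.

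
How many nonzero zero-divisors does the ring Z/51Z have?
Z/51Z has 18 nonzero zero-divisors

In Z/51Z each nonzero element is either a unit (gcd with 51 is 1) or a zero-divisor (gcd > 1). The number of units is φ(51): factorise 51 = 3 · 17, so φ(51) = (3 − 1) · (17 − 1) = 2 · 16 = 32. The nonzero elements number 51 − 1 = 50. Hence the nonzero zero-divisors number 50 − 32 = 18.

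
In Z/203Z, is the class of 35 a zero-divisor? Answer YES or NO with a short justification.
YES

gcd(35, 203) = 7 > 1, so 35 is not a unit in Z/203Z. In Z/nZ every nonzero non-unit is a zero-divisor: explicitly, take b = 203/gcd = 29 ≠ 0 (mod 203); then 35·29 = 1015 = 5·203, i.e. 35·29 ≡ 0 (mod 203). So 35 is a zero-divisor.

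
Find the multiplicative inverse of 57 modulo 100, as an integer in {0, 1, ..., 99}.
57^(−1) ≡ 93 (mod 100)

Apply the extended Euclidean algorithm to (100, 57), tracking rows (r, s, t) with s·100 + t·57 = r. Each division r_prev = q·r_cur + r_new produces the new row as (previous row) − q·(current row):
  row A: (100, 1, 0)   [1·100 + 0·57 = 100]
  row B: (57, 0, 1)   [0·100 + 1·57 = 57]
  100 = 1·57 + 43   → row C = row A − 1·row B = (43, 1, −1)   [check: 1·100 − 1·57 = 43]
  57 = 1·43 + 14   → row D = row B − 1·row C = (14, −1, 2)   [check: −1·100 + 2·57 = 14]
  43 = 3·14 + 1   → row E = row C − 3·row D = (1, 4, −7)   [check: 4·100 − 7·57 = 1]
  14 = 14·1 + 0   → remainder 0, stop. gcd = 1 (last nonzero row E).
The gcd is 1, so 57 is invertible mod 100. The last nonzero row gives 4·100 − 7·57 = 1, so t = −7. So 57^(−1) ≡ −7 ≡ 93 (mod 100). Verify: 57 · 93 = 5301 ≡ 1 (mod 100). ✓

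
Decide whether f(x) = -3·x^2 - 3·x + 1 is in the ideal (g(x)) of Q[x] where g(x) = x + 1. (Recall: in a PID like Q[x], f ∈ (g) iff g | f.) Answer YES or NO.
NO

In Q[x] the ideal (g) consists of all multiples of g, so f ∈ (g) iff g | f, i.e. iff the remainder of f on division by g is 0. Divide f by g (g is monic, so eliminate the leading term of the running remainder at each step):
  leading term -3·x^2: subtract (-3·x)·g(x) = -3·x^2 - 3·x, leaving 1
The remainder r(x) = 1 ≠ 0 (and deg r < deg g), so g ∤ f, i.e. f ∉ (g).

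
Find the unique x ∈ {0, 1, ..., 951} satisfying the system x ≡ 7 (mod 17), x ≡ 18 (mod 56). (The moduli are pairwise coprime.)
x ≡ 466 (mod 952); the representative in [0, 952) is 466

The moduli 17, 56 are pairwise coprime, so by the CRT there is a unique solution mod 17·56 = 952.
Solve by successive substitution. Start with x ≡ 7 (mod 17).
  Combine with x ≡ 18 (mod 56): write x = 7 + 17·t and require 7 + 17·t ≡ 18 (mod 56), i.e. 17·t ≡ 18 − 7 ≡ 11 (mod 56). Since 17^(−1) ≡ 33 (mod 56), t ≡ 33·11 ≡ 27 (mod 56). So x ≡ 7 + 17·27 = 466 (mod 952).
Unique solution in [0, 952): x = 466.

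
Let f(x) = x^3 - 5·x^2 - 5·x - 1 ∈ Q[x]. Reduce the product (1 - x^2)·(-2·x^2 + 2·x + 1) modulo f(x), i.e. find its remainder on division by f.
a · b ≡ 47·x^2 + 44·x + 9 (mod f(x))

First multiply in Q[x] without reducing: a · b = 2·x^4 - 2·x^3 - 3·x^2 + 2·x + 1. Now divide by f(x) = x^3 - 5·x^2 - 5·x - 1, eliminating the leading term at each step:
  leading term 2·x^4: subtract (2·x)·f(x) = 2·x^4 - 10·x^3 - 10·x^2 - 2·x, leaving 8·x^3 + 7·x^2 + 4·x + 1
  leading term 8·x^3: subtract (8)·f(x) = 8·x^3 - 40·x^2 - 40·x - 8, leaving 47·x^2 + 44·x + 9
The degree is now < 3, so this is the remainder. Hence a · b ≡ 47·x^2 + 44·x + 9 in Q[x]/(f).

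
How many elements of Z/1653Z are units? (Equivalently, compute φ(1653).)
An element a ∈ Z/1653Z is a unit iff gcd(a, 1653) = 1, so the number of units is φ(1653). φ is multiplicative, with φ(p^e) = p^e − p^(e−1). Factorise 1653 = 3 · 19 · 29. Then
  φ(1653) = (3 − 1) · (19 − 1) · (29 − 1) = 2 · 18 · 28 = 1008.

Final answer: Z/1653Z has φ(1653) = 1008 units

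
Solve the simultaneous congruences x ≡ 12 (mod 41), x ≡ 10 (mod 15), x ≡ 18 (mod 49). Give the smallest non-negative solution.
The moduli 41, 15, 49 are pairwise coprime, so by the CRT there is a unique solution mod 41·15·49 = 30135.
Solve by successive substitution. Start with x ≡ 12 (mod 41).
  Combine with x ≡ 10 (mod 15): write x = 12 + 41·t and require 12 + 41·t ≡ 10 (mod 15), i.e. 41·t ≡ 10 − 12 ≡ 13 (mod 15). Since 41^(−1) ≡ 11 (mod 15) (41 ≡ 11 (mod 15)), t ≡ 11·13 ≡ 8 (mod 15). So x ≡ 12 + 41·8 = 340 (mod 615).
  Combine with x ≡ 18 (mod 49): write x = 340 + 615·t and require 340 + 615·t ≡ 18 (mod 49), i.e. 615·t ≡ 18 − 340 ≡ 21 (mod 49). Since 615^(−1) ≡ 20 (mod 49) (615 ≡ 27 (mod 49)), t ≡ 20·21 ≡ 28 (mod 49). So x ≡ 340 + 615·28 = 17560 (mod 30135).
Unique solution in [0, 30135): x = 17560.

Final answer: x ≡ 17560 (mod 30135); the representative in [0, 30135) is 17560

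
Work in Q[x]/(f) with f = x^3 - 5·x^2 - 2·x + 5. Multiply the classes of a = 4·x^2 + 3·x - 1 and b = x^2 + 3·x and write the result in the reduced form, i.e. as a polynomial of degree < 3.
First multiply in Q[x] without reducing: a · b = 4·x^4 + 15·x^3 + 8·x^2 - 3·x. Now divide by f(x) = x^3 - 5·x^2 - 2·x + 5, eliminating the leading term at each step:
  leading term 4·x^4: subtract (4·x)·f(x) = 4·x^4 - 20·x^3 - 8·x^2 + 20·x, leaving 35·x^3 + 16·x^2 - 23·x
  leading term 35·x^3: subtract (35)·f(x) = 35·x^3 - 175·x^2 - 70·x + 175, leaving 191·x^2 + 47·x - 175
The degree is now < 3, so this is the remainder. Hence a · b ≡ 191·x^2 + 47·x - 175 in Q[x]/(f).

Final answer: a · b ≡ 191·x^2 + 47·x - 175 (mod f(x))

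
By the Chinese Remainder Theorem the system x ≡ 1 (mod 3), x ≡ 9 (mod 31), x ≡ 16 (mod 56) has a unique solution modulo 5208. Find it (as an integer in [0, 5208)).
x ≡ 1528 (mod 5208); the representative in [0, 5208) is 1528

The moduli 3, 31, 56 are pairwise coprime, so by the CRT there is a unique solution mod 3·31·56 = 5208.
Solve by successive substitution. Start with x ≡ 1 (mod 3).
  Combine with x ≡ 9 (mod 31): write x = 1 + 3·t and require 1 + 3·t ≡ 9 (mod 31), i.e. 3·t ≡ 9 − 1 ≡ 8 (mod 31). Since 3^(−1) ≡ 21 (mod 31), t ≡ 21·8 ≡ 13 (mod 31). So x ≡ 1 + 3·13 = 40 (mod 93).
  Combine with x ≡ 16 (mod 56): write x = 40 + 93·t and require 40 + 93·t ≡ 16 (mod 56), i.e. 93·t ≡ 16 − 40 ≡ 32 (mod 56). Since 93^(−1) ≡ 53 (mod 56) (93 ≡ 37 (mod 56)), t ≡ 53·32 ≡ 16 (mod 56). So x ≡ 40 + 93·16 = 1528 (mod 5208).
Unique solution in [0, 5208): x = 1528.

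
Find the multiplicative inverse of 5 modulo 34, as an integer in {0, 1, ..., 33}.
Apply the extended Euclidean algorithm to (34, 5), tracking rows (r, s, t) with s·34 + t·5 = r. Each division r_prev = q·r_cur + r_new produces the new row as (previous row) − q·(current row):
  row A: (34, 1, 0)   [1·34 + 0·5 = 34]
  row B: (5, 0, 1)   [0·34 + 1·5 = 5]
  34 = 6·5 + 4   → row C = row A − 6·row B = (4, 1, −6)   [check: 1·34 − 6·5 = 4]
  5 = 1·4 + 1   → row D = row B − 1·row C = (1, −1, 7)   [check: −1·34 + 7·5 = 1]
  4 = 4·1 + 0   → remainder 0, stop. gcd = 1 (last nonzero row D).
The gcd is 1, so 5 is invertible mod 34. The last nonzero row gives −1·34 + 7·5 = 1, so t = 7. So 5^(−1) ≡ 7 (mod 34). Verify: 5 · 7 = 35 ≡ 1 (mod 34). ✓

Final answer: 5^(−1) ≡ 7 (mod 34)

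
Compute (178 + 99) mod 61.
33

Reduce the summands first: 178 ≡ 56, 99 ≡ 38 (mod 61), so 178 + 99 ≡ 56 + 38 (mod 61). 56 + 38 = 94; 94 = 1·61 + 33, so (178 + 99) mod 61 = 33.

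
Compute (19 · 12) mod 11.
Reduce the factors first: 19 ≡ 8, 12 ≡ 1 (mod 11), so 19 · 12 ≡ 8 · 1 (mod 11). 8 · 1 = 8. Dividing by 11: 8 = 0·11 + 8. So (19 · 12) mod 11 = 8.

Final answer: 8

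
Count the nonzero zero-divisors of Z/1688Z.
Z/1688Z has 847 nonzero zero-divisors

In Z/1688Z each nonzero element is either a unit (gcd with 1688 is 1) or a zero-divisor (gcd > 1). The number of units is φ(1688): factorise 1688 = 2^3 · 211, so φ(1688) = (2^3 − 2^2) · (211 − 1) = 4 · 210 = 840. The nonzero elements number 1688 − 1 = 1687. Hence the nonzero zero-divisors number 1687 − 840 = 847.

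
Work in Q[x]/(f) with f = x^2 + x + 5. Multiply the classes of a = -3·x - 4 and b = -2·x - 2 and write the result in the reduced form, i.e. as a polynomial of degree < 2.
a · b ≡ 8·x - 22 (mod f(x))

First multiply in Q[x] without reducing: a · b = 6·x^2 + 14·x + 8. Now divide by f(x) = x^2 + x + 5, eliminating the leading term at each step:
  leading term 6·x^2: subtract (6)·f(x) = 6·x^2 + 6·x + 30, leaving 8·x - 22
The degree is now < 2, so this is the remainder. Hence a · b ≡ 8·x - 22 in Q[x]/(f).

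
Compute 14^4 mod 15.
1

Use repeated squaring. Binary(4) = 100. Walk through the bits of the exponent 4 left-to-right: at each bit after the leading one, square the running value, then multiply by 14 if the bit is 1 (always reducing mod 15):
  bit 1 = 1 (leading): start with 14.
  bit 2 = 0: square 14^2 = 196 ≡ 1 (mod 15).
  bit 3 = 0: square 1^2 = 1 (mod 15).
Final value: 14^4 ≡ 1 (mod 15).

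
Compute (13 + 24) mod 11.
Reduce the summands first: 13 ≡ 2, 24 ≡ 2 (mod 11), so 13 + 24 ≡ 2 + 2 (mod 11). 2 + 2 = 4; 4 = 0·11 + 4, so (13 + 24) mod 11 = 4.

Final answer: 4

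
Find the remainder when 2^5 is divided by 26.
Use repeated squaring. Binary(5) = 101. Walk through the bits of the exponent 5 left-to-right: at each bit after the leading one, square the running value, then multiply by 2 if the bit is 1 (always reducing mod 26):
  bit 1 = 1 (leading): start with 2.
  bit 2 = 0: square 2^2 = 4 (mod 26).
  bit 3 = 1: square 4^2 = 16; bit is 1, so multiply 16·2 = 32 ≡ 6 (mod 26).
Final value: 2^5 ≡ 6 (mod 26).

Final answer: 6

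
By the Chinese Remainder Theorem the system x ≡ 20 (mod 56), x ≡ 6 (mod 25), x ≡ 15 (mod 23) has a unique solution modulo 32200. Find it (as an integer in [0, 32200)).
The moduli 56, 25, 23 are pairwise coprime, so by the CRT there is a unique solution mod 56·25·23 = 32200.
Solve by successive substitution. Start with x ≡ 20 (mod 56).
  Combine with x ≡ 6 (mod 25): write x = 20 + 56·t and require 20 + 56·t ≡ 6 (mod 25), i.e. 56·t ≡ 6 − 20 ≡ 11 (mod 25). Since 56^(−1) ≡ 21 (mod 25) (56 ≡ 6 (mod 25)), t ≡ 21·11 ≡ 6 (mod 25). So x ≡ 20 + 56·6 = 356 (mod 1400).
  Combine with x ≡ 15 (mod 23): write x = 356 + 1400·t and require 356 + 1400·t ≡ 15 (mod 23), i.e. 1400·t ≡ 15 − 356 ≡ 4 (mod 23). Since 1400^(−1) ≡ 15 (mod 23) (1400 ≡ 20 (mod 23)), t ≡ 15·4 ≡ 14 (mod 23). So x ≡ 356 + 1400·14 = 19956 (mod 32200).
Unique solution in [0, 32200): x = 19956.

Final answer: x ≡ 19956 (mod 32200); the representative in [0, 32200) is 19956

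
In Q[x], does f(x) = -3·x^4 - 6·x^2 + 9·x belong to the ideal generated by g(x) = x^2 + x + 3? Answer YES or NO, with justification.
YES

In Q[x] the ideal (g) consists of all multiples of g, so f ∈ (g) iff g | f, i.e. iff the remainder of f on division by g is 0. Divide f by g (g is monic, so eliminate the leading term of the running remainder at each step):
  leading term -3·x^4: subtract (-3·x^2)·g(x) = -3·x^4 - 3·x^3 - 9·x^2, leaving 3·x^3 + 3·x^2 + 9·x
  leading term 3·x^3: subtract (3·x)·g(x) = 3·x^3 + 3·x^2 + 9·x, leaving 0
The remainder is 0, so f(x) = g(x) · h(x) with h(x) = -3·x^2 + 3·x. Hence g | f, i.e. f ∈ (g).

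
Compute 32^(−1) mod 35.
32^(−1) ≡ 23 (mod 35)

Apply the extended Euclidean algorithm to (35, 32), tracking rows (r, s, t) with s·35 + t·32 = r. Each division r_prev = q·r_cur + r_new produces the new row as (previous row) − q·(current row):
  row A: (35, 1, 0)   [1·35 + 0·32 = 35]
  row B: (32, 0, 1)   [0·35 + 1·32 = 32]
  35 = 1·32 + 3   → row C = row A − 1·row B = (3, 1, −1)   [check: 1·35 − 1·32 = 3]
  32 = 10·3 + 2   → row D = row B − 10·row C = (2, −10, 11)   [check: −10·35 + 11·32 = 2]
  3 = 1·2 + 1   → row E = row C − 1·row D = (1, 11, −12)   [check: 11·35 − 12·32 = 1]
  2 = 2·1 + 0   → remainder 0, stop. gcd = 1 (last nonzero row E).
The gcd is 1, so 32 is invertible mod 35. The last nonzero row gives 11·35 − 12·32 = 1, so t = −12. So 32^(−1) ≡ −12 ≡ 23 (mod 35). Verify: 32 · 23 = 736 ≡ 1 (mod 35). ✓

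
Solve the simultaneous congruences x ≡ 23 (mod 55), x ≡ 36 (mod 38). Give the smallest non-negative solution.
x ≡ 188 (mod 2090); the representative in [0, 2090) is 188

The moduli 55, 38 are pairwise coprime, so by the CRT there is a unique solution mod 55·38 = 2090.
Solve by successive substitution. Start with x ≡ 23 (mod 55).
  Combine with x ≡ 36 (mod 38): write x = 23 + 55·t and require 23 + 55·t ≡ 36 (mod 38), i.e. 55·t ≡ 36 − 23 ≡ 13 (mod 38). Since 55^(−1) ≡ 9 (mod 38) (55 ≡ 17 (mod 38)), t ≡ 9·13 ≡ 3 (mod 38). So x ≡ 23 + 55·3 = 188 (mod 2090).
Unique solution in [0, 2090): x = 188.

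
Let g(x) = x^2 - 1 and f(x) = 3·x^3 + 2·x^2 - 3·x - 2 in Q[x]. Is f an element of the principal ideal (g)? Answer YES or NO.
In Q[x] the ideal (g) consists of all multiples of g, so f ∈ (g) iff g | f, i.e. iff the remainder of f on division by g is 0. Divide f by g (g is monic, so eliminate the leading term of the running remainder at each step):
  leading term 3·x^3: subtract (3·x)·g(x) = 3·x^3 - 3·x, leaving 2·x^2 - 2
  leading term 2·x^2: subtract (2)·g(x) = 2·x^2 - 2, leaving 0
The remainder is 0, so f(x) = g(x) · h(x) with h(x) = 3·x + 2. Hence g | f, i.e. f ∈ (g).

Final answer: YES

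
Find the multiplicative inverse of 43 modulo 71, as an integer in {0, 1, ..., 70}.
Apply the extended Euclidean algorithm to (71, 43), tracking rows (r, s, t) with s·71 + t·43 = r. Each division r_prev = q·r_cur + r_new produces the new row as (previous row) − q·(current row):
  row A: (71, 1, 0)   [1·71 + 0·43 = 71]
  row B: (43, 0, 1)   [0·71 + 1·43 = 43]
  71 = 1·43 + 28   → row C = row A − 1·row B = (28, 1, −1)   [check: 1·71 − 1·43 = 28]
  43 = 1·28 + 15   → row D = row B − 1·row C = (15, −1, 2)   [check: −1·71 + 2·43 = 15]
  28 = 1·15 + 13   → row E = row C − 1·row D = (13, 2, −3)   [check: 2·71 − 3·43 = 13]
  15 = 1·13 + 2   → row F = row D − 1·row E = (2, −3, 5)   [check: −3·71 + 5·43 = 2]
  13 = 6·2 + 1   → row G = row E − 6·row F = (1, 20, −33)   [check: 20·71 − 33·43 = 1]
  2 = 2·1 + 0   → remainder 0, stop. gcd = 1 (last nonzero row G).
The gcd is 1, so 43 is invertible mod 71. The last nonzero row gives 20·71 − 33·43 = 1, so t = −33. So 43^(−1) ≡ −33 ≡ 38 (mod 71). Verify: 43 · 38 = 1634 ≡ 1 (mod 71). ✓

Final answer: 43^(−1) ≡ 38 (mod 71)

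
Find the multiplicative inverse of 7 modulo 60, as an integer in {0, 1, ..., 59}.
Apply the extended Euclidean algorithm to (60, 7), tracking rows (r, s, t) with s·60 + t·7 = r. Each division r_prev = q·r_cur + r_new produces the new row as (previous row) − q·(current row):
  row A: (60, 1, 0)   [1·60 + 0·7 = 60]
  row B: (7, 0, 1)   [0·60 + 1·7 = 7]
  60 = 8·7 + 4   → row C = row A − 8·row B = (4, 1, −8)   [check: 1·60 − 8·7 = 4]
  7 = 1·4 + 3   → row D = row B − 1·row C = (3, −1, 9)   [check: −1·60 + 9·7 = 3]
  4 = 1·3 + 1   → row E = row C − 1·row D = (1, 2, −17)   [check: 2·60 − 17·7 = 1]
  3 = 3·1 + 0   → remainder 0, stop. gcd = 1 (last nonzero row E).
The gcd is 1, so 7 is invertible mod 60. The last nonzero row gives 2·60 − 17·7 = 1, so t = −17. So 7^(−1) ≡ −17 ≡ 43 (mod 60). Verify: 7 · 43 = 301 ≡ 1 (mod 60). ✓

Final answer: 7^(−1) ≡ 43 (mod 60)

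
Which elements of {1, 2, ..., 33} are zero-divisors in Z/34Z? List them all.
An element a ∈ Z/34Z (with a ≠ 0) is a zero-divisor iff gcd(a, 34) > 1 (because a is a unit precisely when gcd(a, n) = 1, and in Z/nZ every nonzero, non-unit element is a zero-divisor). Scan a = 1, ..., 33 and keep those with gcd(a, 34) > 1:
  gcd(2, 34) = 2, gcd(4, 34) = 2, gcd(6, 34) = 2, gcd(8, 34) = 2, gcd(10, 34) = 2, gcd(12, 34) = 2, gcd(14, 34) = 2, gcd(16, 34) = 2, gcd(17, 34) = 17, gcd(18, 34) = 2, gcd(20, 34) = 2, gcd(22, 34) = 2, gcd(24, 34) = 2, gcd(26, 34) = 2, gcd(28, 34) = 2, gcd(30, 34) = 2, gcd(32, 34) = 2.
All other a ∈ {1, ..., 33} have gcd(a, 34) = 1 and are units. So the nonzero zero-divisors are exactly the 17 values of a appearing in this scan.

Final answer: nonzero zero-divisors of Z/34Z = {2, 4, 6, 8, 10, 12, 14, 16, 17, 18, 20, 22, 24, 26, 28, 30, 32}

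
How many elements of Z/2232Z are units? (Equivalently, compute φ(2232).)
An element a ∈ Z/2232Z is a unit iff gcd(a, 2232) = 1, so the number of units is φ(2232). φ is multiplicative, with φ(p^e) = p^e − p^(e−1). Factorise 2232 = 2^3 · 3^2 · 31. Then
  φ(2232) = (2^3 − 2^2) · (3^2 − 3^1) · (31 − 1) = 4 · 6 · 30 = 720.

Final answer: Z/2232Z has φ(2232) = 720 units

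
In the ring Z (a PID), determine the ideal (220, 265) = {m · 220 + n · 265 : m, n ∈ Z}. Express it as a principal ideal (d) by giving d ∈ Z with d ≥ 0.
(220, 265) = (5); d = 5

In the PID Z, (a, b) is generated by gcd(a, b). Compute gcd(265, 220) with the extended Euclidean algorithm, tracking rows (r, s, t) with s·265 + t·220 = r:
  row A: (265, 1, 0)   [1·265 + 0·220 = 265]
  row B: (220, 0, 1)   [0·265 + 1·220 = 220]
  265 = 1·220 + 45   → row C = row A − 1·row B = (45, 1, −1)   [check: 1·265 − 1·220 = 45]
  220 = 4·45 + 40   → row D = row B − 4·row C = (40, −4, 5)   [check: −4·265 + 5·220 = 40]
  45 = 1·40 + 5   → row E = row C − 1·row D = (5, 5, −6)   [check: 5·265 − 6·220 = 5]
  40 = 8·5 + 0   → remainder 0, stop. gcd = 5 (last nonzero row E).
So gcd(220, 265) = 5, with Bézout identity 5·265 − 6·220 = 5. Containment (⊇): the Bézout identity exhibits 5 as an element of (220, 265), giving (5) ⊆ (220, 265). Containment (⊆): since 5 | 220 and 5 | 265 (220 = 5·44, 265 = 5·53), every Z-linear combination of 220 and 265 is divisible by 5, so (220, 265) ⊆ (5). Therefore (220, 265) = (5), d = 5.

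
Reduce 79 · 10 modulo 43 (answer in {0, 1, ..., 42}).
Reduce the factors first: 79 ≡ 36 (mod 43), so 79 · 10 ≡ 36 · 10 (mod 43). 36 · 10 = 360. Dividing by 43: 360 = 8·43 + 16. So (79 · 10) mod 43 = 16.

Final answer: 16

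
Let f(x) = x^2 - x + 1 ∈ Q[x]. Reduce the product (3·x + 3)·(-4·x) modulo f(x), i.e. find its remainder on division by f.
First multiply in Q[x] without reducing: a · b = -12·x^2 - 12·x. Now divide by f(x) = x^2 - x + 1, eliminating the leading term at each step:
  leading term -12·x^2: subtract (-12)·f(x) = -12·x^2 + 12·x - 12, leaving 12 - 24·x
The degree is now < 2, so this is the remainder. Hence a · b ≡ 12 - 24·x in Q[x]/(f).

Final answer: a · b ≡ 12 - 24·x (mod f(x))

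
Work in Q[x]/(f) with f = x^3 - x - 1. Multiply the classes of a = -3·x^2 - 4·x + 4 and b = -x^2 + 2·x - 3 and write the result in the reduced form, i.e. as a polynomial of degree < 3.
a · b ≡ 21·x - 14 (mod f(x))

First multiply in Q[x] without reducing: a · b = 3·x^4 - 2·x^3 - 3·x^2 + 20·x - 12. Now divide by f(x) = x^3 - x - 1, eliminating the leading term at each step:
  leading term 3·x^4: subtract (3·x)·f(x) = 3·x^4 - 3·x^2 - 3·x, leaving -2·x^3 + 23·x - 12
  leading term -2·x^3: subtract (-2)·f(x) = -2·x^3 + 2·x + 2, leaving 21·x - 14
The degree is now < 3, so this is the remainder. Hence a · b ≡ 21·x - 14 in Q[x]/(f).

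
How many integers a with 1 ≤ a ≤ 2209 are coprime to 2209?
2162

The number of a ∈ {1, ..., 2209} with gcd(a, 2209) = 1 is by definition Euler's totient φ(2209). φ is multiplicative, with φ(p^e) = p^e − p^(e−1). Factorise 2209 = 47^2. Then
  φ(2209) = (47^2 − 47^1) = 2162 = 2162.
So there are 2162 such integers.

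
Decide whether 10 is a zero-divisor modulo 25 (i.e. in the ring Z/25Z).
gcd(10, 25) = 5 > 1, so 10 is not a unit in Z/25Z. In Z/nZ every nonzero non-unit is a zero-divisor: explicitly, take b = 25/gcd = 5 ≠ 0 (mod 25); then 10·5 = 50 = 2·25, i.e. 10·5 ≡ 0 (mod 25). So 10 is a zero-divisor.

Final answer: YES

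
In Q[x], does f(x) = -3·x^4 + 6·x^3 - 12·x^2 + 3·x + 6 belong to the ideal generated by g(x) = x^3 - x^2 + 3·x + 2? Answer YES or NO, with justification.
In Q[x] the ideal (g) consists of all multiples of g, so f ∈ (g) iff g | f, i.e. iff the remainder of f on division by g is 0. Divide f by g (g is monic, so eliminate the leading term of the running remainder at each step):
  leading term -3·x^4: subtract (-3·x)·g(x) = -3·x^4 + 3·x^3 - 9·x^2 - 6·x, leaving 3·x^3 - 3·x^2 + 9·x + 6
  leading term 3·x^3: subtract (3)·g(x) = 3·x^3 - 3·x^2 + 9·x + 6, leaving 0
The remainder is 0, so f(x) = g(x) · h(x) with h(x) = 3 - 3·x. Hence g | f, i.e. f ∈ (g).

Final answer: YES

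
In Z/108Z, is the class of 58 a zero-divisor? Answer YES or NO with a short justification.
gcd(58, 108) = 2 > 1, so 58 is not a unit in Z/108Z. In Z/nZ every nonzero non-unit is a zero-divisor: explicitly, take b = 108/gcd = 54 ≠ 0 (mod 108); then 58·54 = 3132 = 29·108, i.e. 58·54 ≡ 0 (mod 108). So 58 is a zero-divisor.

Final answer: YES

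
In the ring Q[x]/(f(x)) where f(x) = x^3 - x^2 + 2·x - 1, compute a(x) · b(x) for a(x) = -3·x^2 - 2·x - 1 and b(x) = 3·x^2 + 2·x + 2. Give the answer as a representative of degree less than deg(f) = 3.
First multiply in Q[x] without reducing: a · b = -9·x^4 - 12·x^3 - 13·x^2 - 6·x - 2. Now divide by f(x) = x^3 - x^2 + 2·x - 1, eliminating the leading term at each step:
  leading term -9·x^4: subtract (-9·x)·f(x) = -9·x^4 + 9·x^3 - 18·x^2 + 9·x, leaving -21·x^3 + 5·x^2 - 15·x - 2
  leading term -21·x^3: subtract (-21)·f(x) = -21·x^3 + 21·x^2 - 42·x + 21, leaving -16·x^2 + 27·x - 23
The degree is now < 3, so this is the remainder. Hence a · b ≡ -16·x^2 + 27·x - 23 in Q[x]/(f).

Final answer: a · b ≡ -16·x^2 + 27·x - 23 (mod f(x))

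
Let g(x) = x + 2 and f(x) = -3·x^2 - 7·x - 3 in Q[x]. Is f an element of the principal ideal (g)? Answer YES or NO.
In Q[x] the ideal (g) consists of all multiples of g, so f ∈ (g) iff g | f, i.e. iff the remainder of f on division by g is 0. Divide f by g (g is monic, so eliminate the leading term of the running remainder at each step):
  leading term -3·x^2: subtract (-3·x)·g(x) = -3·x^2 - 6·x, leaving -x - 3
  leading term -x: subtract (-1)·g(x) = -x - 2, leaving -1
The remainder r(x) = -1 ≠ 0 (and deg r < deg g), so g ∤ f, i.e. f ∉ (g).

Final answer: NO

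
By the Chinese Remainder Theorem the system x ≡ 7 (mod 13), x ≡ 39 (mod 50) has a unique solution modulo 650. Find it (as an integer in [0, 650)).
x ≡ 189 (mod 650); the representative in [0, 650) is 189

The moduli 13, 50 are pairwise coprime, so by the CRT there is a unique solution mod 13·50 = 650.
Solve by successive substitution. Start with x ≡ 7 (mod 13).
  Combine with x ≡ 39 (mod 50): write x = 7 + 13·t and require 7 + 13·t ≡ 39 (mod 50), i.e. 13·t ≡ 39 − 7 ≡ 32 (mod 50). Since 13^(−1) ≡ 27 (mod 50), t ≡ 27·32 ≡ 14 (mod 50). So x ≡ 7 + 13·14 = 189 (mod 650).
Unique solution in [0, 650): x = 189.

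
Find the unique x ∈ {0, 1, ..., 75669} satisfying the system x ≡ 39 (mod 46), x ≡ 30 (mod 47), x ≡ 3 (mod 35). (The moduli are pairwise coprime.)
x ≡ 65313 (mod 75670); the representative in [0, 75670) is 65313

The moduli 46, 47, 35 are pairwise coprime, so by the CRT there is a unique solution mod 46·47·35 = 75670.
Solve by successive substitution. Start with x ≡ 39 (mod 46).
  Combine with x ≡ 30 (mod 47): write x = 39 + 46·t and require 39 + 46·t ≡ 30 (mod 47), i.e. 46·t ≡ 30 − 39 ≡ 38 (mod 47). Since 46^(−1) ≡ 46 (mod 47), t ≡ 46·38 ≡ 9 (mod 47). So x ≡ 39 + 46·9 = 453 (mod 2162).
  Combine with x ≡ 3 (mod 35): write x = 453 + 2162·t and require 453 + 2162·t ≡ 3 (mod 35), i.e. 2162·t ≡ 3 − 453 ≡ 5 (mod 35). Since 2162^(−1) ≡ 13 (mod 35) (2162 ≡ 27 (mod 35)), t ≡ 13·5 ≡ 30 (mod 35). So x ≡ 453 + 2162·30 = 65313 (mod 75670).
Unique solution in [0, 75670): x = 65313.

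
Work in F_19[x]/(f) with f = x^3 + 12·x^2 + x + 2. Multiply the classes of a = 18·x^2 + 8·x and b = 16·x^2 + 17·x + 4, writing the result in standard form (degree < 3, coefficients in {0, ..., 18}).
Multiply as integer polynomials: a · b = 288·x^4 + 434·x^3 + 208·x^2 + 32·x. Reducing coefficients mod 19: a · b ≡ 3·x^4 + 16·x^3 + 18·x^2 + 13·x. Now divide by f(x) = x^3 + 12·x^2 + x + 2 in F_19[x], eliminating the leading term at each step:
  leading term 3·x^4: subtract (3·x)·f(x) = 3·x^4 + 17·x^3 + 3·x^2 + 6·x, leaving 18·x^3 + 15·x^2 + 7·x (coefficients mod 19)
  leading term 18·x^3: subtract (18)·f(x) = 18·x^3 + 7·x^2 + 18·x + 17, leaving 8·x^2 + 8·x + 2 (coefficients mod 19)
The degree is now < 3, so this is the remainder. Hence a · b ≡ 8·x^2 + 8·x + 2 in F_19[x]/(f).

Final answer: a · b ≡ 8·x^2 + 8·x + 2 (mod f(x))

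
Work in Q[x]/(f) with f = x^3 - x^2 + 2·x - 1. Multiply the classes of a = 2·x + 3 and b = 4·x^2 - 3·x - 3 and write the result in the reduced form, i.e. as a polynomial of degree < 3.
a · b ≡ 14·x^2 - 31·x - 1 (mod f(x))

First multiply in Q[x] without reducing: a · b = 8·x^3 + 6·x^2 - 15·x - 9. Now divide by f(x) = x^3 - x^2 + 2·x - 1, eliminating the leading term at each step:
  leading term 8·x^3: subtract (8)·f(x) = 8·x^3 - 8·x^2 + 16·x - 8, leaving 14·x^2 - 31·x - 1
The degree is now < 3, so this is the remainder. Hence a · b ≡ 14·x^2 - 31·x - 1 in Q[x]/(f).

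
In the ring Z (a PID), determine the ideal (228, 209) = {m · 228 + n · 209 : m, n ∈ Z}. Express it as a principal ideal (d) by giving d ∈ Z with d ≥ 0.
(228, 209) = (19); d = 19

In the PID Z, (a, b) is generated by gcd(a, b). Compute gcd(228, 209) with the extended Euclidean algorithm, tracking rows (r, s, t) with s·228 + t·209 = r:
  row A: (228, 1, 0)   [1·228 + 0·209 = 228]
  row B: (209, 0, 1)   [0·228 + 1·209 = 209]
  228 = 1·209 + 19   → row C = row A − 1·row B = (19, 1, −1)   [check: 1·228 − 1·209 = 19]
  209 = 11·19 + 0   → remainder 0, stop. gcd = 19 (last nonzero row C).
So gcd(228, 209) = 19, with Bézout identity 1·228 − 1·209 = 19. Containment (⊇): the Bézout identity exhibits 19 as an element of (228, 209), giving (19) ⊆ (228, 209). Containment (⊆): since 19 | 228 and 19 | 209 (228 = 19·12, 209 = 19·11), every Z-linear combination of 228 and 209 is divisible by 19, so (228, 209) ⊆ (19). Therefore (228, 209) = (19), d = 19.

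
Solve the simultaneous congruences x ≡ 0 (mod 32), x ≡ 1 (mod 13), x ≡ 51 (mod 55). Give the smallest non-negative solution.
The moduli 32, 13, 55 are pairwise coprime, so by the CRT there is a unique solution mod 32·13·55 = 22880.
Solve by successive substitution. Start with x ≡ 0 (mod 32).
  Combine with x ≡ 1 (mod 13): write x = 32·t and require 32·t ≡ 1 (mod 13). Since 32^(−1) ≡ 11 (mod 13) (32 ≡ 6 (mod 13)), t ≡ 11·1 ≡ 11 (mod 13). So x ≡ 32·11 = 352 (mod 416).
  Combine with x ≡ 51 (mod 55): write x = 352 + 416·t and require 352 + 416·t ≡ 51 (mod 55), i.e. 416·t ≡ 51 − 352 ≡ 29 (mod 55). Since 416^(−1) ≡ 16 (mod 55) (416 ≡ 31 (mod 55)), t ≡ 16·29 ≡ 24 (mod 55). So x ≡ 352 + 416·24 = 10336 (mod 22880).
Unique solution in [0, 22880): x = 10336.

Final answer: x ≡ 10336 (mod 22880); the representative in [0, 22880) is 10336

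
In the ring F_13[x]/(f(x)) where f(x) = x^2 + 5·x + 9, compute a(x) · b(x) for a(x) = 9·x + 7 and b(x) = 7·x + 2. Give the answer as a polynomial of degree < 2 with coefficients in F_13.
Multiply as integer polynomials: a · b = 63·x^2 + 67·x + 14. Reducing coefficients mod 13: a · b ≡ 11·x^2 + 2·x + 1. Now divide by f(x) = x^2 + 5·x + 9 in F_13[x], eliminating the leading term at each step:
  leading term 11·x^2: subtract (11)·f(x) = 11·x^2 + 3·x + 8, leaving 12·x + 6 (coefficients mod 13)
The degree is now < 2, so this is the remainder. Hence a · b ≡ 12·x + 6 in F_13[x]/(f).

Final answer: a · b ≡ 12·x + 6 (mod f(x))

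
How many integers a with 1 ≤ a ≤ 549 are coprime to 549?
The number of a ∈ {1, ..., 549} with gcd(a, 549) = 1 is by definition Euler's totient φ(549). φ is multiplicative, with φ(p^e) = p^e − p^(e−1). Factorise 549 = 3^2 · 61. Then
  φ(549) = (3^2 − 3^1) · (61 − 1) = 6 · 60 = 360.
So there are 360 such integers.

Final answer: 360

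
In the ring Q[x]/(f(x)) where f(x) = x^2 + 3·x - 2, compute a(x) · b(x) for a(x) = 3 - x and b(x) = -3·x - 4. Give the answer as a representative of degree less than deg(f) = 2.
a · b ≡ -14·x - 6 (mod f(x))

First multiply in Q[x] without reducing: a · b = 3·x^2 - 5·x - 12. Now divide by f(x) = x^2 + 3·x - 2, eliminating the leading term at each step:
  leading term 3·x^2: subtract (3)·f(x) = 3·x^2 + 9·x - 6, leaving -14·x - 6
The degree is now < 2, so this is the remainder. Hence a · b ≡ -14·x - 6 in Q[x]/(f).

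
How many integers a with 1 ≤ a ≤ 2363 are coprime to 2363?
2208

The number of a ∈ {1, ..., 2363} with gcd(a, 2363) = 1 is by definition Euler's totient φ(2363). φ is multiplicative, with φ(p^e) = p^e − p^(e−1). Factorise 2363 = 17 · 139. Then
  φ(2363) = (17 − 1) · (139 − 1) = 16 · 138 = 2208.
So there are 2208 such integers.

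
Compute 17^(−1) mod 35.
Apply the extended Euclidean algorithm to (35, 17), tracking rows (r, s, t) with s·35 + t·17 = r. Each division r_prev = q·r_cur + r_new produces the new row as (previous row) − q·(current row):
  row A: (35, 1, 0)   [1·35 + 0·17 = 35]
  row B: (17, 0, 1)   [0·35 + 1·17 = 17]
  35 = 2·17 + 1   → row C = row A − 2·row B = (1, 1, −2)   [check: 1·35 − 2·17 = 1]
  17 = 17·1 + 0   → remainder 0, stop. gcd = 1 (last nonzero row C).
The gcd is 1, so 17 is invertible mod 35. The last nonzero row gives 1·35 − 2·17 = 1, so t = −2. So 17^(−1) ≡ −2 ≡ 33 (mod 35). Verify: 17 · 33 = 561 ≡ 1 (mod 35). ✓

Final answer: 17^(−1) ≡ 33 (mod 35)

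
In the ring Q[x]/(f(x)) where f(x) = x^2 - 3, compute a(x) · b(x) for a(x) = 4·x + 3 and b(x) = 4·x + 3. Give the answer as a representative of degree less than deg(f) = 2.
a · b ≡ 24·x + 57 (mod f(x))

First multiply in Q[x] without reducing: a · b = 16·x^2 + 24·x + 9. Now divide by f(x) = x^2 - 3, eliminating the leading term at each step:
  leading term 16·x^2: subtract (16)·f(x) = 16·x^2 - 48, leaving 24·x + 57
The degree is now < 2, so this is the remainder. Hence a · b ≡ 24·x + 57 in Q[x]/(f).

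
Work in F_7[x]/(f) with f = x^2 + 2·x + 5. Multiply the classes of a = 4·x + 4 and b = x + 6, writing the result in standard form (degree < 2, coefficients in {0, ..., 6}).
a · b ≡ 6·x + 4 (mod f(x))

Multiply as integer polynomials: a · b = 4·x^2 + 28·x + 24. Reducing coefficients mod 7: a · b ≡ 4·x^2 + 3. Now divide by f(x) = x^2 + 2·x + 5 in F_7[x], eliminating the leading term at each step:
  leading term 4·x^2: subtract (4)·f(x) = 4·x^2 + x + 6, leaving 6·x + 4 (coefficients mod 7)
The degree is now < 2, so this is the remainder. Hence a · b ≡ 6·x + 4 in F_7[x]/(f).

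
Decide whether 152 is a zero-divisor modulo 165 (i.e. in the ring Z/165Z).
NO

gcd(152, 165) = 1, so 152 is a unit in Z/165Z (it has a multiplicative inverse). A unit cannot be a zero-divisor: if 152·b ≡ 0 then multiplying both sides by 152^(−1) gives b ≡ 0. So 152 is not a zero-divisor.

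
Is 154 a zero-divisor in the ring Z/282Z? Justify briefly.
YES

gcd(154, 282) = 2 > 1, so 154 is not a unit in Z/282Z. In Z/nZ every nonzero non-unit is a zero-divisor: explicitly, take b = 282/gcd = 141 ≠ 0 (mod 282); then 154·141 = 21714 = 77·282, i.e. 154·141 ≡ 0 (mod 282). So 154 is a zero-divisor.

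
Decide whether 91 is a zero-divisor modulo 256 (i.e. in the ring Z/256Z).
gcd(91, 256) = 1, so 91 is a unit in Z/256Z (it has a multiplicative inverse). A unit cannot be a zero-divisor: if 91·b ≡ 0 then multiplying both sides by 91^(−1) gives b ≡ 0. So 91 is not a zero-divisor.

Final answer: NO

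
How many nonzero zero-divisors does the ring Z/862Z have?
Z/862Z has 431 nonzero zero-divisors

In Z/862Z each nonzero element is either a unit (gcd with 862 is 1) or a zero-divisor (gcd > 1). The number of units is φ(862): factorise 862 = 2 · 431, so φ(862) = (2 − 1) · (431 − 1) = 1 · 430 = 430. The nonzero elements number 862 − 1 = 861. Hence the nonzero zero-divisors number 861 − 430 = 431.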